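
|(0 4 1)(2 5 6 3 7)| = 15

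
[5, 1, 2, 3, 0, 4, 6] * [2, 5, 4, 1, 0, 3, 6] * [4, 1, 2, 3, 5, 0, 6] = [3, 0, 5, 1, 2, 4, 6]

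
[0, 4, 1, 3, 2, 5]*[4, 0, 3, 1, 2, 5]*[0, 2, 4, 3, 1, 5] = [1, 4, 0, 2, 3, 5]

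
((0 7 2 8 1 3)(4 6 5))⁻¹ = (0 3 1 8 2 7)(4 5 6)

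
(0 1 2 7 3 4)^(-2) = (0 3 2)(1 4 7)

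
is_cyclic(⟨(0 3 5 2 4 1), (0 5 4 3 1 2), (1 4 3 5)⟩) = no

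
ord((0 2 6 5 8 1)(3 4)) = 6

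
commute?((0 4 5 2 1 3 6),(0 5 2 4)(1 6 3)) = no:(0 4 5 2 1 3 6) * (0 5 2 4)(1 6 3) = (2 6 5 4),(0 5 2 4)(1 6 3) * (0 4 5 2 1 3 6) = (0 2 5 1)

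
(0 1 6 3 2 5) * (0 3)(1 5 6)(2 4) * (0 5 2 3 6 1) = (0 2 1)(3 4)(5 6)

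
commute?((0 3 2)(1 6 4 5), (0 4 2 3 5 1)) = no:(0 3 2)(1 6 4 5)*(0 4 2 3 5 1) = (0 5)(1 6 2 4), (0 4 2 3 5 1)*(0 3 2)(1 6 4 5) = (0 5 6 4)(1 3)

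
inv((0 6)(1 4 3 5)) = (0 6)(1 5 3 4)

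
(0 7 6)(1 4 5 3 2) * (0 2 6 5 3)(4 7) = (0 4 3 6 2 1 7 5)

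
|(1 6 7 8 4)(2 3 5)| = 15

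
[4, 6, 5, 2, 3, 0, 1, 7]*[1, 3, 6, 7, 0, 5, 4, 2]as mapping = [0→0, 1→4, 2→5, 3→6, 4→7, 5→1, 6→3, 7→2]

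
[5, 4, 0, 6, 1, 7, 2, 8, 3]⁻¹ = [2, 4, 6, 8, 1, 0, 3, 5, 7]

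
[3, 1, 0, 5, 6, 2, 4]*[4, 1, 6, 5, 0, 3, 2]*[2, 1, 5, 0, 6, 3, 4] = [3, 1, 6, 0, 5, 4, 2]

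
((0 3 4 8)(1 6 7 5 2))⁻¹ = (0 8 4 3)(1 2 5 7 6)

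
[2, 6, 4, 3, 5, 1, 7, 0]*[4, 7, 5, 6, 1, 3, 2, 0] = [5, 2, 1, 6, 3, 7, 0, 4]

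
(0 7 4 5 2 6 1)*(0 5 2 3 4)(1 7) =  (0 1 5 3 4 2 6 7)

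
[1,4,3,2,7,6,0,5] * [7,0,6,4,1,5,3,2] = [0,1,4,6,2,3,7,5]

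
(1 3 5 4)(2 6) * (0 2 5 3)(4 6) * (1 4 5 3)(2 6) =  (0 6 3 1)(2 5)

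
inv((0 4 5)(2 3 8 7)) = (0 5 4)(2 7 8 3)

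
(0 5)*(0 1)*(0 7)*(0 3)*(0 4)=(0 5 1 7 3 4) 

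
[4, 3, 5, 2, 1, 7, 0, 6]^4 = [2, 7, 0, 6, 5, 4, 3, 1]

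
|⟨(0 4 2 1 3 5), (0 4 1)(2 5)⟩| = 720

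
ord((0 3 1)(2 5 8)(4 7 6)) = 3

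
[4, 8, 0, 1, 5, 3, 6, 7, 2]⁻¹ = [2, 3, 8, 5, 0, 4, 6, 7, 1]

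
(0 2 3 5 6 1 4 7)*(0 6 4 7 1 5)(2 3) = (0 3)(1 7 6 5 4)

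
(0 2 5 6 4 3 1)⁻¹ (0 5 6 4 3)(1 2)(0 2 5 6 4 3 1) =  (0 5)(1 2 6 4 3)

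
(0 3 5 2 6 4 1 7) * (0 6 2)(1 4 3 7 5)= (0 7 6 3 1 5)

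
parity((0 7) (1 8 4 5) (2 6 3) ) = even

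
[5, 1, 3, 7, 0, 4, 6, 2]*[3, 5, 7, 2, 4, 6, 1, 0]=[6, 5, 2, 0, 3, 4, 1, 7]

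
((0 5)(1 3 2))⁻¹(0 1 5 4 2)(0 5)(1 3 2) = (0 4 1 5 3)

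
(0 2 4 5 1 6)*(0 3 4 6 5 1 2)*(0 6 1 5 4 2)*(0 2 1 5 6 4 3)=(0 4 6)(1 3)(2 5)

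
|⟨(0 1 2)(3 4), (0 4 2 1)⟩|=120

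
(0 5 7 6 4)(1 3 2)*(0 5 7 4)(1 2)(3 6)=(0 7 3 1 6)(4 5)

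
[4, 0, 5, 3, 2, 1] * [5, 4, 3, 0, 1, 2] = [1, 5, 2, 0, 3, 4]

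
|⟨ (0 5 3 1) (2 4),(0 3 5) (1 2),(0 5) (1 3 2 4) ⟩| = 720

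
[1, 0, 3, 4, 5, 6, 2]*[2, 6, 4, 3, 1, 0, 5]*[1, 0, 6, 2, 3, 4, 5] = [5, 6, 2, 0, 1, 4, 3]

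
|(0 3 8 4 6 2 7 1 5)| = 9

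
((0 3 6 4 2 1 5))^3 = (0 4 5 6 1 3 2)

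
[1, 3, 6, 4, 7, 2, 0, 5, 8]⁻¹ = [6, 0, 5, 1, 3, 7, 2, 4, 8]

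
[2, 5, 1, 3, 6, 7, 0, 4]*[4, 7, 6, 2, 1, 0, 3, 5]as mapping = [0→6, 1→0, 2→7, 3→2, 4→3, 5→5, 6→4, 7→1]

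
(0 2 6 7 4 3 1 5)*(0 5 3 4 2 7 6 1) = (0 7 2 1 3)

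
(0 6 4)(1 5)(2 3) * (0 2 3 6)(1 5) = (2 6 4)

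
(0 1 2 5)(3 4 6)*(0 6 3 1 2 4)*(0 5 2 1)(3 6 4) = (0 1 3 5 4 6)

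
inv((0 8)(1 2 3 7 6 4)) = (0 8)(1 4 6 7 3 2)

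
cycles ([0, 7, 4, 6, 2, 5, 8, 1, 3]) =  (1 7)(2 4)(3 6 8)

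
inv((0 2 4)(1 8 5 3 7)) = (0 4 2)(1 7 3 5 8)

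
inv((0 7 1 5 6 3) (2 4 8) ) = (0 3 6 5 1 7) (2 8 4) 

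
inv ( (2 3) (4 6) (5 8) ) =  (2 3) (4 6) (5 8) 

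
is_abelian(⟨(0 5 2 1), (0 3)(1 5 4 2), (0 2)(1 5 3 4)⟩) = no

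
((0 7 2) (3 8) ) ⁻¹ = (0 2 7) (3 8) 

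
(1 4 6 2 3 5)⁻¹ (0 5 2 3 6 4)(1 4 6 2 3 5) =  (0 1 3 5 2 6)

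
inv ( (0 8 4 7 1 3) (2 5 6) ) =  (0 3 1 7 4 8) (2 6 5) 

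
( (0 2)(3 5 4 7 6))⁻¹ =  (0 2)(3 6 7 4 5)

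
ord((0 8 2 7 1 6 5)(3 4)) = 14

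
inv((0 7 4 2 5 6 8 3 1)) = (0 1 3 8 6 5 2 4 7)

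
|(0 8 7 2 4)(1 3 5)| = 15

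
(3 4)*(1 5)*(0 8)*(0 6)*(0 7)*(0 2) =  (0 8 6 7 2)(1 5)(3 4)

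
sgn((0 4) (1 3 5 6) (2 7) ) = -1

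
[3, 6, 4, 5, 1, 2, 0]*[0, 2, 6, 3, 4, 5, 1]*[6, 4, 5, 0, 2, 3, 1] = [0, 4, 2, 3, 5, 1, 6]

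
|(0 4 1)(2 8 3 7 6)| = 15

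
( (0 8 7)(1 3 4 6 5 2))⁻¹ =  (0 7 8)(1 2 5 6 4 3)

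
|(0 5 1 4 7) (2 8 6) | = 15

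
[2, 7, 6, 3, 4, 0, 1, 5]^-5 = [2, 7, 6, 3, 4, 0, 1, 5]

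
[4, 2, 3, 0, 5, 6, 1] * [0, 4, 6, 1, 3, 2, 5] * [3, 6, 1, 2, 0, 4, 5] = [2, 5, 6, 3, 1, 4, 0]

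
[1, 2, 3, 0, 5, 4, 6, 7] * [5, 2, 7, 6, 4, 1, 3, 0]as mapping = [0→2, 1→7, 2→6, 3→5, 4→1, 5→4, 6→3, 7→0]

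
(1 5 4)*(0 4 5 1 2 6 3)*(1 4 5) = (0 5 1 4 2 6 3)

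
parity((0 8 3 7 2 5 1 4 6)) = even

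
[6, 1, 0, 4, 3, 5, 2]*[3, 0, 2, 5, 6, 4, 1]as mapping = [0→1, 1→0, 2→3, 3→6, 4→5, 5→4, 6→2]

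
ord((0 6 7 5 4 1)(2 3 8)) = 6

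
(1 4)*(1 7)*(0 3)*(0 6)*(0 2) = (0 3 6 2)(1 4 7)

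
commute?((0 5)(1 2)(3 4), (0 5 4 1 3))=no:(0 5)(1 2)(3 4) * (0 5 4 1 3)=(0 4)(1 2 3), (0 5 4 1 3) * (0 5)(1 2)(3 4)=(1 4 2)(3 5)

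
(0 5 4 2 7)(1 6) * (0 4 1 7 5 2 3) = (0 2 5 1 6 7 4 3)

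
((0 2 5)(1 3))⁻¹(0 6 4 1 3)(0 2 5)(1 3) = (1 2 6 4 3)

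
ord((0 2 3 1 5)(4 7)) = 10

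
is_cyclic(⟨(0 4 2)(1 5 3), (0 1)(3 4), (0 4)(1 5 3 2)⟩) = no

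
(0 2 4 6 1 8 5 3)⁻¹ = (0 3 5 8 1 6 4 2)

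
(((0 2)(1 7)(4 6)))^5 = (0 2)(1 7)(4 6)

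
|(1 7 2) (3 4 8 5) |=12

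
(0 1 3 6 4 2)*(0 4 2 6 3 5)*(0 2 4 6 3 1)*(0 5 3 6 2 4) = (0 5 4 6)(1 3)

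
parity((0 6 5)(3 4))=odd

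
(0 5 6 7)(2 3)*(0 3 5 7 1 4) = (0 7 3 2 5 6 1 4)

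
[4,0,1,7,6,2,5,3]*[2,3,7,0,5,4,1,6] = [5,2,3,6,1,7,4,0]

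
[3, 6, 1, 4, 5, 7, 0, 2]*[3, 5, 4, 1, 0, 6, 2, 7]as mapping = [0→1, 1→2, 2→5, 3→0, 4→6, 5→7, 6→3, 7→4]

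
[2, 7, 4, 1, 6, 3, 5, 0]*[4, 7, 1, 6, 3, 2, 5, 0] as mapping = [0→1, 1→0, 2→3, 3→7, 4→5, 5→6, 6→2, 7→4] 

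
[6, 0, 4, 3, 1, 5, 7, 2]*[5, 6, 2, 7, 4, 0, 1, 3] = [1, 5, 4, 7, 6, 0, 3, 2]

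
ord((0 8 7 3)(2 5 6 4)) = 4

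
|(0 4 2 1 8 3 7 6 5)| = 9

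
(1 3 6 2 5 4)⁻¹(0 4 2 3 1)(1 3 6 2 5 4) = (0 1 5 6 3)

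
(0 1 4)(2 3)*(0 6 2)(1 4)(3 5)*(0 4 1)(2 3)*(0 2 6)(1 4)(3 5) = (0 4)(1 2 3)(5 6)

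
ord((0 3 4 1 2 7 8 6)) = 8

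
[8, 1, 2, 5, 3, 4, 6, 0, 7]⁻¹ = [7, 1, 2, 4, 5, 3, 6, 8, 0]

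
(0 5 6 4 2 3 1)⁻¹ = (0 1 3 2 4 6 5)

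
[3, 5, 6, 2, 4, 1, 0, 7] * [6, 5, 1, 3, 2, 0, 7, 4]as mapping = [0→3, 1→0, 2→7, 3→1, 4→2, 5→5, 6→6, 7→4]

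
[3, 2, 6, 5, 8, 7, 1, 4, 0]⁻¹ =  [8, 6, 1, 0, 7, 3, 2, 5, 4]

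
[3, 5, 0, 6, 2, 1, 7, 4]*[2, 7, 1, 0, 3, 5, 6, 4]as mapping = [0→0, 1→5, 2→2, 3→6, 4→1, 5→7, 6→4, 7→3]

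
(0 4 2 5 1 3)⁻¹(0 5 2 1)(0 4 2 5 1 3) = (1 5 3 4)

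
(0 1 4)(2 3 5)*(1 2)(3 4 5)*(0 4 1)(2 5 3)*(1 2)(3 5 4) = (0 4 3 1 5)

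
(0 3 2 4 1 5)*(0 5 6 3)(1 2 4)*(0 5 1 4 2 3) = (0 5 1 6)(2 4 3)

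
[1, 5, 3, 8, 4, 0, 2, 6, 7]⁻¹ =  [5, 0, 6, 2, 4, 1, 7, 8, 3]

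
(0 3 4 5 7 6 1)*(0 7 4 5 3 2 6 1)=(0 2 6)(1 7)(3 5 4)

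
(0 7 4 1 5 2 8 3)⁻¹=(0 3 8 2 5 1 4 7)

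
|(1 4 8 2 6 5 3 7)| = 8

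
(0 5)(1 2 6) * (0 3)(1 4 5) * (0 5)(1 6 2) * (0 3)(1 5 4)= (0 6 1 5)(3 4)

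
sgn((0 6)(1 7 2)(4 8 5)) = -1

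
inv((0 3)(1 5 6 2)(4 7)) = (0 3)(1 2 6 5)(4 7)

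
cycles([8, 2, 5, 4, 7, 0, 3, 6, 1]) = (0 8 1 2 5)(3 4 7 6)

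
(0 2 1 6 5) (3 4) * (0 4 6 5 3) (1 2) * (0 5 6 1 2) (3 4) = (0 2) (1 6 4 5 3) 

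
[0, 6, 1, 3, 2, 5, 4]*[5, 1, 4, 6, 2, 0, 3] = [5, 3, 1, 6, 4, 0, 2]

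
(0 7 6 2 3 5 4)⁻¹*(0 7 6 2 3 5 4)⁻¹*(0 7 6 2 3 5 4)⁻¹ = (0 3 7 5 6 4 2)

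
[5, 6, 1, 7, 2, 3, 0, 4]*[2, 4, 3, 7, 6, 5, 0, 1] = [5, 0, 4, 1, 3, 7, 2, 6]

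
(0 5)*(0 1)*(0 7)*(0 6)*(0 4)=(0 5 1 7 6 4)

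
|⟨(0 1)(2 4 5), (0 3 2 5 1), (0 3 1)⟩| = 720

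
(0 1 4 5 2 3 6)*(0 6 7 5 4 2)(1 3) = (0 3 7 5)(1 2)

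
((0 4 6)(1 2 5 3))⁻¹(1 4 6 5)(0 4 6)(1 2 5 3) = (0 3 2 6)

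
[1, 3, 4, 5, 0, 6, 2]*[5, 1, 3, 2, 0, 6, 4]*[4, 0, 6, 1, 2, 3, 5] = [0, 6, 4, 5, 3, 2, 1]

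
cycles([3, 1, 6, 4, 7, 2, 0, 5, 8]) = (0 3 4 7 5 2 6)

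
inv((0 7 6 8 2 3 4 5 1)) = (0 1 5 4 3 2 8 6 7)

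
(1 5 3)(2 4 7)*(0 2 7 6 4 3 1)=(0 2 3)(1 5)(4 6)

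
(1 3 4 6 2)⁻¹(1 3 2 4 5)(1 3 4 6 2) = (1 6 5 3 4)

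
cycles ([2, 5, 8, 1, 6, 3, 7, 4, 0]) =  (0 2 8)(1 5 3)(4 6 7)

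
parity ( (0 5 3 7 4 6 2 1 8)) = even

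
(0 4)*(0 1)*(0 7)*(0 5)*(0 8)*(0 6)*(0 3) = (0 4 1 7 5 8 6 3)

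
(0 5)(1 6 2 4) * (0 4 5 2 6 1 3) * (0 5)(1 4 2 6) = (0 6 1 4 3 5 2)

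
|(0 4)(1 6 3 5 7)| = 10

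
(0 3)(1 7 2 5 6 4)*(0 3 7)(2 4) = (0 7 4 1)(2 5 6)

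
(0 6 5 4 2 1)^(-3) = (0 4)(1 5)(2 6)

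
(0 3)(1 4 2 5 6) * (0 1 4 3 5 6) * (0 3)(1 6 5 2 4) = (0 2 5 3 6 1)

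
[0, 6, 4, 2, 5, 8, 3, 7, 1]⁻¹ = [0, 8, 3, 6, 2, 4, 1, 7, 5]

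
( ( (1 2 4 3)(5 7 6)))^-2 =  (1 4)(2 3)(5 7 6)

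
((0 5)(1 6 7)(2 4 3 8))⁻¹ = (0 5)(1 7 6)(2 8 3 4)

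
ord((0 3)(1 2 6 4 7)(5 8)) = 10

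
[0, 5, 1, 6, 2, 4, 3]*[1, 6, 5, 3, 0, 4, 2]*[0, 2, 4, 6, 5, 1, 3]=[2, 5, 3, 4, 1, 0, 6]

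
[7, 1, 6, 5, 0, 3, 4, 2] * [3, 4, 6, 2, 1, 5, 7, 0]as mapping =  [0→0, 1→4, 2→7, 3→5, 4→3, 5→2, 6→1, 7→6]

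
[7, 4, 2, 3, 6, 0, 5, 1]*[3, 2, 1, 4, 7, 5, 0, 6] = [6, 7, 1, 4, 0, 3, 5, 2]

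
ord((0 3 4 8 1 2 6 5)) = 8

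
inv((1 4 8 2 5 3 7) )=(1 7 3 5 2 8 4) 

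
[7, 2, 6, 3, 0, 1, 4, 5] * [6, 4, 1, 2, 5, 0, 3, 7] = [7, 1, 3, 2, 6, 4, 5, 0]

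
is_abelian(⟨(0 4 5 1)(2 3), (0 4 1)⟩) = no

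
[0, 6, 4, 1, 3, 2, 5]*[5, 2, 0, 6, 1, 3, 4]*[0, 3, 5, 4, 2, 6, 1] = [6, 2, 3, 5, 1, 0, 4]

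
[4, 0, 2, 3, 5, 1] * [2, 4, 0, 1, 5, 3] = [5, 2, 0, 1, 3, 4]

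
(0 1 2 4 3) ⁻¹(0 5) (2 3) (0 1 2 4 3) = (0 4) (1 5) 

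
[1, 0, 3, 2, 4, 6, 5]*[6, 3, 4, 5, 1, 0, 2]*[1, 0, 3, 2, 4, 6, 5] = [2, 5, 6, 4, 0, 3, 1]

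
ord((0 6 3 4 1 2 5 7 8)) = 9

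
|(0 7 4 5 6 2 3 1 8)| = 9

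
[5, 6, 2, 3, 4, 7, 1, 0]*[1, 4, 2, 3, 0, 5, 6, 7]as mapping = [0→5, 1→6, 2→2, 3→3, 4→0, 5→7, 6→4, 7→1]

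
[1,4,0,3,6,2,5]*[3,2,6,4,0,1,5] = [2,0,3,4,5,6,1] 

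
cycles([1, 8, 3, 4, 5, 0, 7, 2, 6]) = (0 1 8 6 7 2 3 4 5)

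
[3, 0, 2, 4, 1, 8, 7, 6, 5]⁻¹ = [1, 4, 2, 0, 3, 8, 7, 6, 5]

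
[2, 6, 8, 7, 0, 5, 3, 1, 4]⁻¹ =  [4, 7, 0, 6, 8, 5, 1, 3, 2]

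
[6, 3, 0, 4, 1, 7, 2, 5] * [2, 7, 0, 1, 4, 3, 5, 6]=[5, 1, 2, 4, 7, 6, 0, 3]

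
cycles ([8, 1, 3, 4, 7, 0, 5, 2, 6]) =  (0 8 6 5)(2 3 4 7)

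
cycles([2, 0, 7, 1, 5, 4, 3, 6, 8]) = (0 2 7 6 3 1)(4 5)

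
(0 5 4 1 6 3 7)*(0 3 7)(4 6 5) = (0 4 1 5 6 7 3)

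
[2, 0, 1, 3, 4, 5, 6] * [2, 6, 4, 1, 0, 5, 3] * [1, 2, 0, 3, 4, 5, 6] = [4, 0, 6, 2, 1, 5, 3]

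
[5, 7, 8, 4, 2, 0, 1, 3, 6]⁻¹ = [5, 6, 4, 7, 3, 0, 8, 1, 2]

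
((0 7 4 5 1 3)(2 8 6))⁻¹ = (0 3 1 5 4 7)(2 6 8)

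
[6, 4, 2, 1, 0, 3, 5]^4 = [1, 5, 2, 6, 3, 0, 4]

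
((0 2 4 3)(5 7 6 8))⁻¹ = (0 3 4 2)(5 8 6 7)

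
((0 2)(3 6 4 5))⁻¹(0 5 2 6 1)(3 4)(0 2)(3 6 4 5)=(0 4 1 2 3)(5 6)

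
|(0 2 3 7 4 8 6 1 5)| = 9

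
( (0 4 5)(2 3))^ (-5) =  (0 4 5)(2 3)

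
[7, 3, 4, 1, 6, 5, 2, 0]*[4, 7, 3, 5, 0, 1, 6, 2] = [2, 5, 0, 7, 6, 1, 3, 4]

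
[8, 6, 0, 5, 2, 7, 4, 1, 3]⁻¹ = [2, 7, 4, 8, 6, 3, 1, 5, 0]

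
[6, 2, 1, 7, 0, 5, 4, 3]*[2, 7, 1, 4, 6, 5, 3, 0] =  [3, 1, 7, 0, 2, 5, 6, 4]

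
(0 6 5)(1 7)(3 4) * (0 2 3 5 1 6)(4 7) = (1 4 5 2 3 7 6)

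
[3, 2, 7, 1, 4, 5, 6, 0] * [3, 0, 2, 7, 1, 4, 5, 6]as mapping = [0→7, 1→2, 2→6, 3→0, 4→1, 5→4, 6→5, 7→3]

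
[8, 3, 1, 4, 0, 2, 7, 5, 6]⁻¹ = [4, 2, 5, 1, 3, 7, 8, 6, 0]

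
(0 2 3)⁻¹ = (0 3 2)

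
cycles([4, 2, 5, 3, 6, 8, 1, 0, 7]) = (0 4 6 1 2 5 8 7)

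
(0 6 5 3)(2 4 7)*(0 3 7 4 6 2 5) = (0 2 6)(5 7)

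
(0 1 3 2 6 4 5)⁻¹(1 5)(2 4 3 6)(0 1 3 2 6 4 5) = (0 3)(2 4 6 5)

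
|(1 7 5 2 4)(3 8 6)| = 15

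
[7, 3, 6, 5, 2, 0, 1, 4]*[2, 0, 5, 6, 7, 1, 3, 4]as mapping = [0→4, 1→6, 2→3, 3→1, 4→5, 5→2, 6→0, 7→7]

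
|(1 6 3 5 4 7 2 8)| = 8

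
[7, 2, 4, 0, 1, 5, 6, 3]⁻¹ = [3, 4, 1, 7, 2, 5, 6, 0]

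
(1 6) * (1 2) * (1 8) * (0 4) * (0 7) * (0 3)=(0 4 7 3) (1 6 2 8) 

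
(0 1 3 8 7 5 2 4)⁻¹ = (0 4 2 5 7 8 3 1)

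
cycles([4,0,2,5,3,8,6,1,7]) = (0 4 3 5 8 7 1)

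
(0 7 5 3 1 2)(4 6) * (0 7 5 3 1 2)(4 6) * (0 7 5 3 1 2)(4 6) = (0 3)(1 7)(2 5)(4 6)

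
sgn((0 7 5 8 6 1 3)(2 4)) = -1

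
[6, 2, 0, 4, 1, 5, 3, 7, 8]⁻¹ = [2, 4, 1, 6, 3, 5, 0, 7, 8]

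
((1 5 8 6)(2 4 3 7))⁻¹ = (1 6 8 5)(2 7 3 4)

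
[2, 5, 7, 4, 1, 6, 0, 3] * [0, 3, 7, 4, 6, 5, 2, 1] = [7, 5, 1, 6, 3, 2, 0, 4]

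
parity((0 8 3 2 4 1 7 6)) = odd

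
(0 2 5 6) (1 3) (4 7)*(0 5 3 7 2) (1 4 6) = (1 7 6 5) (2 3 4) 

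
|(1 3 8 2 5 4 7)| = 7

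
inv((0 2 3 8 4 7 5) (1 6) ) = (0 5 7 4 8 3 2) (1 6) 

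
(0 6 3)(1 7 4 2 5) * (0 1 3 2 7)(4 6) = (0 4 7 6 2 5 3 1)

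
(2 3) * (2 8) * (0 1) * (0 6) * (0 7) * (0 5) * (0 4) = (0 1 6 7 5 4)(2 3 8)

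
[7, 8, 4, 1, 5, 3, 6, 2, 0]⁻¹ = [8, 3, 7, 5, 2, 4, 6, 0, 1]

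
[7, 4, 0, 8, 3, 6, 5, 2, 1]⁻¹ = [2, 8, 7, 4, 1, 6, 5, 0, 3]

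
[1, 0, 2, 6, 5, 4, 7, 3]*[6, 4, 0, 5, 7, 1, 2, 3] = [4, 6, 0, 2, 1, 7, 3, 5]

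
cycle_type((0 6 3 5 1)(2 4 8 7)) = 4.5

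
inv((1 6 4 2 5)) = (1 5 2 4 6)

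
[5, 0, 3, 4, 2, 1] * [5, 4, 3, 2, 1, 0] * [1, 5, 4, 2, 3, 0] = [1, 0, 4, 5, 2, 3]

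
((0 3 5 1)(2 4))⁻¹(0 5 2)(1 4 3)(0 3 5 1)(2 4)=(0 2 5)(1 4 3)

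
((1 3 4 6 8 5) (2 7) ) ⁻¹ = (1 5 8 6 4 3) (2 7) 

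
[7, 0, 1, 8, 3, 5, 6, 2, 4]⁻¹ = [1, 2, 7, 4, 8, 5, 6, 0, 3]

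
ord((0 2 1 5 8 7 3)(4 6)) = 14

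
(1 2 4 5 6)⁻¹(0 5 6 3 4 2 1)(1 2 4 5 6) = (0 6 1 3 5 4 2)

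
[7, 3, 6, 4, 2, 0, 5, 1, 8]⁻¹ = [5, 7, 4, 1, 3, 6, 2, 0, 8]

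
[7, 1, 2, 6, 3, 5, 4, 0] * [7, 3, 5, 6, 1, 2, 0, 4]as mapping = [0→4, 1→3, 2→5, 3→0, 4→6, 5→2, 6→1, 7→7]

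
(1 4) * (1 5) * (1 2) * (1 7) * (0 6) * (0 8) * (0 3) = (0 6 8 3)(1 4 5 2 7)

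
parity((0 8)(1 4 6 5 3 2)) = even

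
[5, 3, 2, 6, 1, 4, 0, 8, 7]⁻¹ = [6, 4, 2, 1, 5, 0, 3, 8, 7]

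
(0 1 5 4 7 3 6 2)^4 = (0 7)(1 3)(2 4)(5 6)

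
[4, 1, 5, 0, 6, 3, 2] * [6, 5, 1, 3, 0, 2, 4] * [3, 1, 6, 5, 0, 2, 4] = [3, 2, 6, 4, 0, 5, 1]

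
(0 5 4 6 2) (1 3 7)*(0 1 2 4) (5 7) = (0 7 2 1 3 5) (4 6) 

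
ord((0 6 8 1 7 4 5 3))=8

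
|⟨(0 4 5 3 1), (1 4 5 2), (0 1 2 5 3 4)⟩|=720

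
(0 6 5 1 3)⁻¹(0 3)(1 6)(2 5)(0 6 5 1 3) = (0 6)(1 2)(3 5)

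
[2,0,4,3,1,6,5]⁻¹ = [1,4,0,3,2,6,5]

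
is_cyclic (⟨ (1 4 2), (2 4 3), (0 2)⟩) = no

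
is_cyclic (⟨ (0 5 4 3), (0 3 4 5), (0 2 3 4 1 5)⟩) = no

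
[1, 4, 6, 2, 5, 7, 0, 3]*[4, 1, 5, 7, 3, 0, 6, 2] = [1, 3, 6, 5, 0, 2, 4, 7]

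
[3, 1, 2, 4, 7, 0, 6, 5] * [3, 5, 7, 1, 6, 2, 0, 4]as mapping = [0→1, 1→5, 2→7, 3→6, 4→4, 5→3, 6→0, 7→2]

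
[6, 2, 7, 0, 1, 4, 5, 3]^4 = [1, 0, 6, 4, 3, 7, 2, 5]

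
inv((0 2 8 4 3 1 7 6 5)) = (0 5 6 7 1 3 4 8 2)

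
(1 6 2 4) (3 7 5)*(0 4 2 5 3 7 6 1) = (0 4) (3 6 5 7) 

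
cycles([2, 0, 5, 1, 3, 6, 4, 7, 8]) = (0 2 5 6 4 3 1)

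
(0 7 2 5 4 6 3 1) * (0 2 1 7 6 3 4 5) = (0 6 4 3 7 1 2)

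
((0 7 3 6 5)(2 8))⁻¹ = (0 5 6 3 7)(2 8)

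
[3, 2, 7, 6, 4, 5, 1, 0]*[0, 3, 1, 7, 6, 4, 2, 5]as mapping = [0→7, 1→1, 2→5, 3→2, 4→6, 5→4, 6→3, 7→0]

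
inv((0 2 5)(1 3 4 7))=(0 5 2)(1 7 4 3)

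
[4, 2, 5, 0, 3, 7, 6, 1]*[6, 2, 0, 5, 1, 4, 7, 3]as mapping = [0→1, 1→0, 2→4, 3→6, 4→5, 5→3, 6→7, 7→2]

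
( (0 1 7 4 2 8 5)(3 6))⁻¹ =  (0 5 8 2 4 7 1)(3 6)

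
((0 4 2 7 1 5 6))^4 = (0 1 4 5 2 6 7)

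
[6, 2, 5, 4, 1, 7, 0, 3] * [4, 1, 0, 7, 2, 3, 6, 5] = [6, 0, 3, 2, 1, 5, 4, 7]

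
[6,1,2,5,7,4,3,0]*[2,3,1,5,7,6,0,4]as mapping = [0→0,1→3,2→1,3→6,4→4,5→7,6→5,7→2]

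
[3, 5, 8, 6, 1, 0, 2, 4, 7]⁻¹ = [5, 4, 6, 0, 7, 1, 3, 8, 2]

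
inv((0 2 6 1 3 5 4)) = (0 4 5 3 1 6 2)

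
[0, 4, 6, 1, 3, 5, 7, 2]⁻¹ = [0, 3, 7, 4, 1, 5, 2, 6]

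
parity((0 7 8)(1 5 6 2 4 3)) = odd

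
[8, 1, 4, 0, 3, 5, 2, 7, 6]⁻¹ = [3, 1, 6, 4, 2, 5, 8, 7, 0]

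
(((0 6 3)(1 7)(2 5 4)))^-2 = (0 6 3)(2 5 4)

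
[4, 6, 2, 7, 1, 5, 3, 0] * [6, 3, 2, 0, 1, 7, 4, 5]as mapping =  [0→1, 1→4, 2→2, 3→5, 4→3, 5→7, 6→0, 7→6]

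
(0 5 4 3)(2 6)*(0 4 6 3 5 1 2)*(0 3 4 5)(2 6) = (0 1 6 3 5 2 4)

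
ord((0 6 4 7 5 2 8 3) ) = 8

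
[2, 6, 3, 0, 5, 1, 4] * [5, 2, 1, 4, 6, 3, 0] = [1, 0, 4, 5, 3, 2, 6]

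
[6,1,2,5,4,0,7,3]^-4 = [6,1,2,5,4,0,7,3]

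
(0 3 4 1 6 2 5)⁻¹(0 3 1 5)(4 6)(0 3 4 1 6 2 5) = (0 3 4 6)(1 2)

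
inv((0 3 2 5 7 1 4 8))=(0 8 4 1 7 5 2 3)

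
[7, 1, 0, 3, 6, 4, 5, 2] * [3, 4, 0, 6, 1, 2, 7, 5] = [5, 4, 3, 6, 7, 1, 2, 0]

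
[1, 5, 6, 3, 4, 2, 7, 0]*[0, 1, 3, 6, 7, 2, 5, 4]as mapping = [0→1, 1→2, 2→5, 3→6, 4→7, 5→3, 6→4, 7→0]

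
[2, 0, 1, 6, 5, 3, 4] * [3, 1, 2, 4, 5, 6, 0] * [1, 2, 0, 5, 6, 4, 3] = [0, 5, 2, 1, 3, 6, 4]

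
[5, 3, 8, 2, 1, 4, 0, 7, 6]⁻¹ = [6, 4, 3, 1, 5, 0, 8, 7, 2]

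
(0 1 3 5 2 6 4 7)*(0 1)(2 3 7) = (1 7)(2 6 4)(3 5)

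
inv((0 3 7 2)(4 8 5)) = (0 2 7 3)(4 5 8)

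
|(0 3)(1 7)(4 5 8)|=6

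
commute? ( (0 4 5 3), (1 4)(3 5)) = no: (0 4 5 3)*(1 4)(3 5) = (0 1 4 3), (1 4)(3 5)*(0 4 5 3) = (0 4 1 5)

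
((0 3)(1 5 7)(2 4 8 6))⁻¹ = (0 3)(1 7 5)(2 6 8 4)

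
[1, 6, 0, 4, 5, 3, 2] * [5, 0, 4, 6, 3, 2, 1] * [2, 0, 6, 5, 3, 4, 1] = [2, 0, 4, 5, 6, 1, 3]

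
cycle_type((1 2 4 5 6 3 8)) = 7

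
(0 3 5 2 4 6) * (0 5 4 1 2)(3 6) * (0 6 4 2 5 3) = (0 4)(1 5 6 3 2)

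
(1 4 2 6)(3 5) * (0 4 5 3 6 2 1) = (0 4 1 5 6)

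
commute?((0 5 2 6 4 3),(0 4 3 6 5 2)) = no:(0 5 2 6 4 3) * (0 4 3 6 5 2) = (0 2 5)(3 4 6),(0 4 3 6 5 2) * (0 5 2 6 4 3) = (0 3 4)(2 5 6)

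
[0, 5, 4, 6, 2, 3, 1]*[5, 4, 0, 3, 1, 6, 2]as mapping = [0→5, 1→6, 2→1, 3→2, 4→0, 5→3, 6→4]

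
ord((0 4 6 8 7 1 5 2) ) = 8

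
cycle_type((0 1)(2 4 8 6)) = 2.4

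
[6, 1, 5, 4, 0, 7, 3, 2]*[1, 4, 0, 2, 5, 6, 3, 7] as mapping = [0→3, 1→4, 2→6, 3→5, 4→1, 5→7, 6→2, 7→0] 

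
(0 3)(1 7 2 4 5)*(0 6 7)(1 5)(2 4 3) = (0 2 3 6 7 4 1)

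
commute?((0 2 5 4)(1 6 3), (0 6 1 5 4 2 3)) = no:(0 2 5 4)(1 6 3)*(0 6 1 5 4 2 3) = (0 3 5 2 4 6), (0 6 1 5 4 2 3)*(0 2 5 4)(1 6 3) = (0 3 2 1 4 5)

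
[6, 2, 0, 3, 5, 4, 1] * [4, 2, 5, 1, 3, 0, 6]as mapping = [0→6, 1→5, 2→4, 3→1, 4→0, 5→3, 6→2]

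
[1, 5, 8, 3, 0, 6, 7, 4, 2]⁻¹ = [4, 0, 8, 3, 7, 1, 5, 6, 2]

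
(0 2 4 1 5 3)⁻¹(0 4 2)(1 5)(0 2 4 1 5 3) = (1 4 2)(3 5)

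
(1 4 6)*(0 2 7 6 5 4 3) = (0 2 7 6 1 3)(4 5)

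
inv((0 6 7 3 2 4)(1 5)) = (0 4 2 3 7 6)(1 5)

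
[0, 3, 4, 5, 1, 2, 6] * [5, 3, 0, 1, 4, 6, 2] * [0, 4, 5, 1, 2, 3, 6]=[3, 4, 2, 6, 1, 0, 5]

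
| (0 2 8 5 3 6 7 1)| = 8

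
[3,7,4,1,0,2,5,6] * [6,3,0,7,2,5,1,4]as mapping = [0→7,1→4,2→2,3→3,4→6,5→0,6→5,7→1]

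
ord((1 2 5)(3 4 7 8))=12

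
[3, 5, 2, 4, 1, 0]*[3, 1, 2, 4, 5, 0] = [4, 0, 2, 5, 1, 3]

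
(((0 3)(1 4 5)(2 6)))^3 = (0 3)(2 6)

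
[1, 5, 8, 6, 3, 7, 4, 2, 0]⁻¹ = [8, 0, 7, 4, 6, 1, 3, 5, 2]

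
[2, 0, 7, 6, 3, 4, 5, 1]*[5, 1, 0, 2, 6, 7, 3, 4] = [0, 5, 4, 3, 2, 6, 7, 1]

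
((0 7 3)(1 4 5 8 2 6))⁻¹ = (0 3 7)(1 6 2 8 5 4)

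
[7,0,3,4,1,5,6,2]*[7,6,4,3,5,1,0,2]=[2,7,3,5,6,1,0,4]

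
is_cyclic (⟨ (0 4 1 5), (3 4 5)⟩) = no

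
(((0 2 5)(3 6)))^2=(0 5 2)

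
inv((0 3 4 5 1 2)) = (0 2 1 5 4 3)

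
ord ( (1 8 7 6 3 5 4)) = 7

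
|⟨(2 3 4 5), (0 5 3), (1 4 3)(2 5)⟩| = 720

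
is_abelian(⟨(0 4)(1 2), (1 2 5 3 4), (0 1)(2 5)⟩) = no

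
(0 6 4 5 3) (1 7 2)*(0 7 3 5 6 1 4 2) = (0 1 3 7) (2 4 6) 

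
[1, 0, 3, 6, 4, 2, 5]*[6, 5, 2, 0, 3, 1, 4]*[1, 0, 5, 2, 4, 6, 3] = [6, 3, 1, 4, 2, 5, 0]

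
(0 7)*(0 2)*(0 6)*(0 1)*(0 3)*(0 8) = (0 7 2 6 1 3 8)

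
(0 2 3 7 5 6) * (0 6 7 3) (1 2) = (0 1 2) (5 7) 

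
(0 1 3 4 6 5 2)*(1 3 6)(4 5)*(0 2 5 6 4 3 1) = (0 1 4)(3 6)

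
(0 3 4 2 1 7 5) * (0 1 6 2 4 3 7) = (0 7 5 1)(2 6)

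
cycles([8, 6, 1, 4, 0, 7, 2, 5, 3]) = (0 8 3 4)(1 6 2)(5 7)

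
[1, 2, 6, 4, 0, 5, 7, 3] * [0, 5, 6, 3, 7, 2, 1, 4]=[5, 6, 1, 7, 0, 2, 4, 3]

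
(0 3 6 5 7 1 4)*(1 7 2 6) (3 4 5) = (0 4) (1 5 2 6 3) 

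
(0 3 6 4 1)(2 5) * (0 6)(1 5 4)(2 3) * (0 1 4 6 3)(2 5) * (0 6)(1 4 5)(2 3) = (0 1 2)(3 4)(5 6)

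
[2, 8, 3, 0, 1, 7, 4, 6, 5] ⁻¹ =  [3, 4, 0, 2, 6, 8, 7, 5, 1] 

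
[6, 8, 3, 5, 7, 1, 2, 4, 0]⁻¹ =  [8, 5, 6, 2, 7, 3, 0, 4, 1]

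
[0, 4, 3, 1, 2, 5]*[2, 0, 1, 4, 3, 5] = [2, 3, 4, 0, 1, 5]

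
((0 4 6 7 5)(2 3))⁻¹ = (0 5 7 6 4)(2 3)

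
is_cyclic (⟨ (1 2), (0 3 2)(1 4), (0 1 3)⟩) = no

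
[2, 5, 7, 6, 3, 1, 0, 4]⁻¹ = [6, 5, 0, 4, 7, 1, 3, 2]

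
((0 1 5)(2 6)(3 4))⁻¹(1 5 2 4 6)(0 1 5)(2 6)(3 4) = (0 6 3 2 5)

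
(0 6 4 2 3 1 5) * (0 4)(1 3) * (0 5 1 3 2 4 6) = (2 3)(5 6)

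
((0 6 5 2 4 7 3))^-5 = (0 5 4 3 6 2 7)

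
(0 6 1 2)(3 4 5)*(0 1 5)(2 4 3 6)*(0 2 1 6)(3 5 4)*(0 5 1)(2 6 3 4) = (1 4 6 2 3)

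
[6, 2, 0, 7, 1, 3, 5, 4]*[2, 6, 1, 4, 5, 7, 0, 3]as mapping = [0→0, 1→1, 2→2, 3→3, 4→6, 5→4, 6→7, 7→5]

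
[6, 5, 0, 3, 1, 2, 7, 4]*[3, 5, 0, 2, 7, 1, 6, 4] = [6, 1, 3, 2, 5, 0, 4, 7]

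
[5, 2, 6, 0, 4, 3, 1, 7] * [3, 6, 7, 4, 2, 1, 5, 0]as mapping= [0→1, 1→7, 2→5, 3→3, 4→2, 5→4, 6→6, 7→0]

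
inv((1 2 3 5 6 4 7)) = (1 7 4 6 5 3 2)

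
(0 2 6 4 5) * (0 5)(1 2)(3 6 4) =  (0 1 2 4)(3 6)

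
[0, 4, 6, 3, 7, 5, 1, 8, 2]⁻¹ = [0, 6, 8, 3, 1, 5, 2, 4, 7]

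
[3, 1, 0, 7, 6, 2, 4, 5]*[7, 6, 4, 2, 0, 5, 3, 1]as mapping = [0→2, 1→6, 2→7, 3→1, 4→3, 5→4, 6→0, 7→5]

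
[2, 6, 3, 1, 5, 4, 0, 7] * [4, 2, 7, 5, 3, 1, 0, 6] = [7, 0, 5, 2, 1, 3, 4, 6]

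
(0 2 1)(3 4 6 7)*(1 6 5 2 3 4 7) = (0 3 7 4 5 2 6 1)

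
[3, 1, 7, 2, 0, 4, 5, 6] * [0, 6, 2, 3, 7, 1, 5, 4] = [3, 6, 4, 2, 0, 7, 1, 5]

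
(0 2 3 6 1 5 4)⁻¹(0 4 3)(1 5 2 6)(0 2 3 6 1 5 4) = (0 6 2)(1 5 4 3)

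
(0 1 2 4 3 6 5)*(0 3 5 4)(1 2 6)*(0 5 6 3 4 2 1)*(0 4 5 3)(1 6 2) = (0 6 1)(2 3 4)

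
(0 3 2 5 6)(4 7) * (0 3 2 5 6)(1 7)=(0 2 6 3 5)(1 7 4)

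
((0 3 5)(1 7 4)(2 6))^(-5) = (0 3 5)(1 7 4)(2 6)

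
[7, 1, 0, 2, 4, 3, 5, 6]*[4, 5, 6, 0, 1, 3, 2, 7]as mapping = [0→7, 1→5, 2→4, 3→6, 4→1, 5→0, 6→3, 7→2]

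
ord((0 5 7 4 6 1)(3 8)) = 6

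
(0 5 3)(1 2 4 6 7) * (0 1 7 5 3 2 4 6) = (0 3 1 4)(2 6 5)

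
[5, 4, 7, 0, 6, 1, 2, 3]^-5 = [4, 2, 0, 1, 7, 6, 3, 5]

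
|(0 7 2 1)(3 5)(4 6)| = 4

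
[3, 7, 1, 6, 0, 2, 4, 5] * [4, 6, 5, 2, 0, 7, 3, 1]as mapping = [0→2, 1→1, 2→6, 3→3, 4→4, 5→5, 6→0, 7→7]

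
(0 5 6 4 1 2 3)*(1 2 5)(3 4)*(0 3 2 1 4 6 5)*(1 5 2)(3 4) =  (0 3 4 5 2 6 1)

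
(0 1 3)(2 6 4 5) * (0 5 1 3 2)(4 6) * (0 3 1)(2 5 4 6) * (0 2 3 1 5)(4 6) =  (0 5 1)(2 4)(3 6)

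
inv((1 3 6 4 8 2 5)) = (1 5 2 8 4 6 3)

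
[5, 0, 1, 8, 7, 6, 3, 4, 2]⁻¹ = [1, 2, 8, 6, 7, 0, 5, 4, 3]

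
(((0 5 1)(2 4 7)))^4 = (0 5 1)(2 4 7)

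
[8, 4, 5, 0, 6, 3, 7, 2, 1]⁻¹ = [3, 8, 7, 5, 1, 2, 4, 6, 0]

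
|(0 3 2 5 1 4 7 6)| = 8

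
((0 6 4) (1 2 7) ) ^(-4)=(0 4 6) (1 7 2) 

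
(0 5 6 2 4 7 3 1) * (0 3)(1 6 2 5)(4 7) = (0 1 3 6 5 2 7)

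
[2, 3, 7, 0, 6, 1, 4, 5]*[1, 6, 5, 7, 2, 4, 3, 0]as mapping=[0→5, 1→7, 2→0, 3→1, 4→3, 5→6, 6→2, 7→4]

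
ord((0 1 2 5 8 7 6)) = 7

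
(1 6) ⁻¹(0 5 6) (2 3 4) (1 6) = (0 5 1) (2 3 4) 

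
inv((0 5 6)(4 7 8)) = (0 6 5)(4 8 7)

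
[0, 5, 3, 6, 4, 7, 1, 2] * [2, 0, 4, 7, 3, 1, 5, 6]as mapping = [0→2, 1→1, 2→7, 3→5, 4→3, 5→6, 6→0, 7→4]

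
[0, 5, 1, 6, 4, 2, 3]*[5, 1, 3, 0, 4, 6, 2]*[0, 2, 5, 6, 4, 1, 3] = [1, 3, 2, 5, 4, 6, 0]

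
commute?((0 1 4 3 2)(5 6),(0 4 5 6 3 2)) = no:(0 1 4 3 2)(5 6)*(0 4 5 6 3 2) = (0 1 5 3)(2 4),(0 4 5 6 3 2)*(0 1 4 3 2)(5 6) = (0 3)(1 4 6 2)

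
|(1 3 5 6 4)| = 5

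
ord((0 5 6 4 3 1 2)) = 7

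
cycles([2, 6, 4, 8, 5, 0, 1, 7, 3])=(0 2 4 5)(1 6)(3 8)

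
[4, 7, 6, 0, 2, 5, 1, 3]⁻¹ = [3, 6, 4, 7, 0, 5, 2, 1]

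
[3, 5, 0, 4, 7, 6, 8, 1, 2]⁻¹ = [2, 7, 8, 0, 3, 1, 5, 4, 6]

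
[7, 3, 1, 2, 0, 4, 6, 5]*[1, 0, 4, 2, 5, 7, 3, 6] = [6, 2, 0, 4, 1, 5, 3, 7] 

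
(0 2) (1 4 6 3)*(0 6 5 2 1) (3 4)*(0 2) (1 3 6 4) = (0 3 2 4 5) (1 6) 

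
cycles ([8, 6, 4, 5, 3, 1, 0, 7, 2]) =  (0 8 2 4 3 5 1 6)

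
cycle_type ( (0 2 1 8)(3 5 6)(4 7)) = 2.3.4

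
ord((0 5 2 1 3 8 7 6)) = 8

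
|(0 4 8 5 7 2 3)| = 7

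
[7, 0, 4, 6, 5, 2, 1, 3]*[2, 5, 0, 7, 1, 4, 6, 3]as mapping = [0→3, 1→2, 2→1, 3→6, 4→4, 5→0, 6→5, 7→7]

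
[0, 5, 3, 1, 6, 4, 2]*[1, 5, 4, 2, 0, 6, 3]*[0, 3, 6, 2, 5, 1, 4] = [3, 4, 6, 1, 2, 0, 5]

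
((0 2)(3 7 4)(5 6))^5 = (0 2)(3 4 7)(5 6)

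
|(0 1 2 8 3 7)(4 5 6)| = 6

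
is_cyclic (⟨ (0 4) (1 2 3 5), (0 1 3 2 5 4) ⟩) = no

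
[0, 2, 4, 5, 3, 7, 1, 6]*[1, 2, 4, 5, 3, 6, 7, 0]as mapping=[0→1, 1→4, 2→3, 3→6, 4→5, 5→0, 6→2, 7→7]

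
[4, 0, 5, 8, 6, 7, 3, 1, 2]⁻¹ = [1, 7, 8, 6, 0, 2, 4, 5, 3]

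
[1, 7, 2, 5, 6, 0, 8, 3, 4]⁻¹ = [5, 0, 2, 7, 8, 3, 4, 1, 6]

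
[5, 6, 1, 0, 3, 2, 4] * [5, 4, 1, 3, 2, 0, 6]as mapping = [0→0, 1→6, 2→4, 3→5, 4→3, 5→1, 6→2]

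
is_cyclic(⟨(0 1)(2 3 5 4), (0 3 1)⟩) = no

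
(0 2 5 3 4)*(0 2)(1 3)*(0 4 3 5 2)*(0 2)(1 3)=(0 4 2)(1 5 3)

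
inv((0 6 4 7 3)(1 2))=(0 3 7 4 6)(1 2)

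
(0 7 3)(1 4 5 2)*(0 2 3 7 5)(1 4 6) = (0 5 3 2 4)(1 6)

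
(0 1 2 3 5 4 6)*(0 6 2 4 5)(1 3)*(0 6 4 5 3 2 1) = (0 2)(1 5 3 6 4)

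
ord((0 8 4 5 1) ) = 5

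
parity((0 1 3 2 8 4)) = odd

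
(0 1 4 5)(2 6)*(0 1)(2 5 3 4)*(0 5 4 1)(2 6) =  (0 5)(1 6 4 3)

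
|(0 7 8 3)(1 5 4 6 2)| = 20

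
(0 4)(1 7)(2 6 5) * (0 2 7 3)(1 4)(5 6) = (0 1 3)(2 5 7 4)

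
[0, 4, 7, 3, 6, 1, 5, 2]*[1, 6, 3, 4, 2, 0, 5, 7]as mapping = [0→1, 1→2, 2→7, 3→4, 4→5, 5→6, 6→0, 7→3]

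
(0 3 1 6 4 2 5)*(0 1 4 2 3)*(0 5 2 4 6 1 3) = (0 5 3 6 4)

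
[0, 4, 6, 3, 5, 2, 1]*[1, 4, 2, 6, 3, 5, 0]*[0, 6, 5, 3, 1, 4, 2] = [6, 3, 0, 2, 4, 5, 1]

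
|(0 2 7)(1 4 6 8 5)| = 15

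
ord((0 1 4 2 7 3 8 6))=8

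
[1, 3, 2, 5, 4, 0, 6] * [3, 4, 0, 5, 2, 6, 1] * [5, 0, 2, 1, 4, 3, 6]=[4, 3, 5, 6, 2, 1, 0]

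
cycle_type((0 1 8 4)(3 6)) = 2.4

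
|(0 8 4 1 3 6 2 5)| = 8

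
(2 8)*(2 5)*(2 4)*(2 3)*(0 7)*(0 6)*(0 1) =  (0 7 6 1)(2 8 5 4 3)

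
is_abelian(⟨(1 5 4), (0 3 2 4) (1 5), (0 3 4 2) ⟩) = no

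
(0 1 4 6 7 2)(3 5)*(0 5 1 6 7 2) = (0 6 2 5 3 1 4 7)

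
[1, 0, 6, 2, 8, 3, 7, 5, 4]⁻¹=[1, 0, 3, 5, 8, 7, 2, 6, 4]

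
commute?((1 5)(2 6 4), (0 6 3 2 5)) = no:(1 5)(2 6 4)*(0 6 3 2 5) = (0 6 4 5 1)(2 3), (0 6 3 2 5)*(1 5)(2 6 4) = (0 4 2 1 5)(3 6)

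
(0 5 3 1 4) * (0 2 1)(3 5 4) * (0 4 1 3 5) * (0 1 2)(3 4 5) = (0 2 4)(1 3 5)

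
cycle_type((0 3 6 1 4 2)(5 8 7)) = 3.6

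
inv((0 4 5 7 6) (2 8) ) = (0 6 7 5 4) (2 8) 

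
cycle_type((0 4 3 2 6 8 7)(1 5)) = 2.7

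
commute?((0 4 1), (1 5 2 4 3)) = no:(0 4 1)*(1 5 2 4 3) = (0 3 1)(2 4 5), (1 5 2 4 3)*(0 4 1) = (0 4 3)(1 5 2)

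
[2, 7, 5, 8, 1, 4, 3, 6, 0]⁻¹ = [8, 4, 0, 6, 5, 2, 7, 1, 3]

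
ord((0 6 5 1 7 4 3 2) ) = 8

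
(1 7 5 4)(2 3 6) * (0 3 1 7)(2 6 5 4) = (0 3 5 2 1)(4 7)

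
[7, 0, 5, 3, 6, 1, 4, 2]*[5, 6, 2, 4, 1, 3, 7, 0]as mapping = [0→0, 1→5, 2→3, 3→4, 4→7, 5→6, 6→1, 7→2]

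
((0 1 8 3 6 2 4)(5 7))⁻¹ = (0 4 2 6 3 8 1)(5 7)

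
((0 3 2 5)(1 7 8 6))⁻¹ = (0 5 2 3)(1 6 8 7)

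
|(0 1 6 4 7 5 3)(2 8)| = 14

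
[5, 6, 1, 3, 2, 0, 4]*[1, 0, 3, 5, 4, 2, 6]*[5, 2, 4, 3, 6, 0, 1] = [4, 1, 5, 0, 3, 2, 6]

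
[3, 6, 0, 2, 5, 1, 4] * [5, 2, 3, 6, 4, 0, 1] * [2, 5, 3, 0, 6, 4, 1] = [1, 5, 4, 0, 2, 3, 6]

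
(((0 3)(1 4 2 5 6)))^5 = (0 3)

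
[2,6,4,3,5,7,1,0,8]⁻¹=[7,6,0,3,2,4,1,5,8]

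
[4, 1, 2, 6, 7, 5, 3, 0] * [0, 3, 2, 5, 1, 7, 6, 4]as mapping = [0→1, 1→3, 2→2, 3→6, 4→4, 5→7, 6→5, 7→0]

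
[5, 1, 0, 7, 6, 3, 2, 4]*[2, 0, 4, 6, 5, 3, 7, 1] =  [3, 0, 2, 1, 7, 6, 4, 5]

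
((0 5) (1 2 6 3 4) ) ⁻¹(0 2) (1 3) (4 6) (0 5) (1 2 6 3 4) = (1 3) (2 4) (5 6) 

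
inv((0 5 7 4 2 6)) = (0 6 2 4 7 5)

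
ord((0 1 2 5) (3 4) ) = 4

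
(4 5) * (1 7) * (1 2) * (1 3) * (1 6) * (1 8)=(1 7 2 3 6 8)(4 5)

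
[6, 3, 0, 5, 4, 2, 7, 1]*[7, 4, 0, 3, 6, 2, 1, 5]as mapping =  [0→1, 1→3, 2→7, 3→2, 4→6, 5→0, 6→5, 7→4]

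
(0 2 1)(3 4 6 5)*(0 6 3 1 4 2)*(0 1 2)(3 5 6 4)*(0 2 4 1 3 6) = (0 3 2 6)(4 5)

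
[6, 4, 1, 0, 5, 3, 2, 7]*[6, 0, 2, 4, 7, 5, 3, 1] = [3, 7, 0, 6, 5, 4, 2, 1]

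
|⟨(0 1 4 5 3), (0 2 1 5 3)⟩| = 360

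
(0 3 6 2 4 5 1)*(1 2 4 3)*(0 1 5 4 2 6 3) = (0 5 6 2)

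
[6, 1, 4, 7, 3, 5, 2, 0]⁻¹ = [7, 1, 6, 4, 2, 5, 0, 3]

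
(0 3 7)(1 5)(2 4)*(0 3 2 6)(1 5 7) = (0 2 4 6)(1 7 3)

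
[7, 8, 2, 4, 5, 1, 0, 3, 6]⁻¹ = [6, 5, 2, 7, 3, 4, 8, 0, 1]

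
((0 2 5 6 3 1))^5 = (0 1 3 6 5 2)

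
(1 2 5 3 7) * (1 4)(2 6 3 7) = (1 6 3 2 5 7 4)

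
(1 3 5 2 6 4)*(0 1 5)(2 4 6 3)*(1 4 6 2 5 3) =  (0 4 3)(1 5 6 2)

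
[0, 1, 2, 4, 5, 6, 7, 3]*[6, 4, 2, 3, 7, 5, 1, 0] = [6, 4, 2, 7, 5, 1, 0, 3]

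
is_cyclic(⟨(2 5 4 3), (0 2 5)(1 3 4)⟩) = no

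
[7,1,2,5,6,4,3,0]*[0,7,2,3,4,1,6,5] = [5,7,2,1,6,4,3,0]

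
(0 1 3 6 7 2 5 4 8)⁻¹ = (0 8 4 5 2 7 6 3 1)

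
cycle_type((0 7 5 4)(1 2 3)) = 3.4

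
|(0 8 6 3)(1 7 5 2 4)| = 20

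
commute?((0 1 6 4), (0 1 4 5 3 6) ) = no:(0 1 6 4) * (0 1 4 5 3 6) = (0 4 1) (3 6 5), (0 1 4 5 3 6) * (0 1 6 4) = (0 6 1) (3 4 5) 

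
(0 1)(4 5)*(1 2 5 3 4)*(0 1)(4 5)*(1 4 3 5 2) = (0 1 4 5)(2 3)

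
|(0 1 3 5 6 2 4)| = 7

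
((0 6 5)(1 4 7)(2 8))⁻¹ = (0 5 6)(1 7 4)(2 8)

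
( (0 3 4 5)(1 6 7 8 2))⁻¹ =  (0 5 4 3)(1 2 8 7 6)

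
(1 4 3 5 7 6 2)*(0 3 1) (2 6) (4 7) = (0 3 5 4 1 7 2) 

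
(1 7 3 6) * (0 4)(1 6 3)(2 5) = (0 4)(1 7)(2 5)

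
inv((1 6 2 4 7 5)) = (1 5 7 4 2 6)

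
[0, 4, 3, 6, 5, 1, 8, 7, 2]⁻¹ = [0, 5, 8, 2, 1, 4, 3, 7, 6]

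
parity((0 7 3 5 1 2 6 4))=odd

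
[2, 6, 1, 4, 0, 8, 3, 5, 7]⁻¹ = [4, 2, 0, 6, 3, 7, 1, 8, 5]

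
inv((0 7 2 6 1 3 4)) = (0 4 3 1 6 2 7)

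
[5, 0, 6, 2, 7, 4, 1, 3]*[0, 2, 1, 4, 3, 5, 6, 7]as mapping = [0→5, 1→0, 2→6, 3→1, 4→7, 5→3, 6→2, 7→4]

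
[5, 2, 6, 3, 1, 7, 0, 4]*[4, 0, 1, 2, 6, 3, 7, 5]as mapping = [0→3, 1→1, 2→7, 3→2, 4→0, 5→5, 6→4, 7→6]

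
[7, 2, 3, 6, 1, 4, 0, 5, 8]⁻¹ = [6, 4, 1, 2, 5, 7, 3, 0, 8]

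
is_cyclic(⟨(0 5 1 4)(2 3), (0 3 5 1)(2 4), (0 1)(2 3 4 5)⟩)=no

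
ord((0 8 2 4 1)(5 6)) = 10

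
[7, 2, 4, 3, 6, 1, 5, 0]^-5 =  [7, 1, 2, 3, 4, 5, 6, 0]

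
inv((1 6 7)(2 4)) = (1 7 6)(2 4)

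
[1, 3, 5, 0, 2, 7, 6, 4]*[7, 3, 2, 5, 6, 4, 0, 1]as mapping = [0→3, 1→5, 2→4, 3→7, 4→2, 5→1, 6→0, 7→6]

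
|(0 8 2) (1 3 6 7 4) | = 15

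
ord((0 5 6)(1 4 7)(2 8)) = 6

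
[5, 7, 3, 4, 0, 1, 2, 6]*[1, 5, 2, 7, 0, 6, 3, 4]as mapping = [0→6, 1→4, 2→7, 3→0, 4→1, 5→5, 6→2, 7→3]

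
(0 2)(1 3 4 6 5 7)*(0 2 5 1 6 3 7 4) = (0 5 4 3)(1 7 6)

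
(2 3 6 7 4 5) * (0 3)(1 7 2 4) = (0 3 6 2)(1 7)(4 5)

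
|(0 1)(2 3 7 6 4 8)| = 6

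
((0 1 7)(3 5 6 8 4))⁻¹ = (0 7 1)(3 4 8 6 5)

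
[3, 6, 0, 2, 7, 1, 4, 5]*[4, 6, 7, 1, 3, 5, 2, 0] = [1, 2, 4, 7, 0, 6, 3, 5]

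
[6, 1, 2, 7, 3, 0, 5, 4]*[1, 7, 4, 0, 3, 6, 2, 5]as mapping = [0→2, 1→7, 2→4, 3→5, 4→0, 5→1, 6→6, 7→3]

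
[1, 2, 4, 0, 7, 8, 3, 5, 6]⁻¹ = [3, 0, 1, 6, 2, 7, 8, 4, 5]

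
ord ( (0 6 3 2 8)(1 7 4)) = 15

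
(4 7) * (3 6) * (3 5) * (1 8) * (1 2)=(1 8 2)(3 6 5)(4 7)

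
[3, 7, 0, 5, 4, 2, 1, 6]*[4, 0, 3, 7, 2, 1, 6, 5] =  [7, 5, 4, 1, 2, 3, 0, 6]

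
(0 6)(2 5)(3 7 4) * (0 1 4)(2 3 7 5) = (0 6 1 4 7)(3 5)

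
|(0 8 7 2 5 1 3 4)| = 8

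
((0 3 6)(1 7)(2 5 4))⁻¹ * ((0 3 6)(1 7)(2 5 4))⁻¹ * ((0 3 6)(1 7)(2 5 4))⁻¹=(1 7)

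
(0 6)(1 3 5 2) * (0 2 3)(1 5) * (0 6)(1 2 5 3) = (1 6 5)(2 3)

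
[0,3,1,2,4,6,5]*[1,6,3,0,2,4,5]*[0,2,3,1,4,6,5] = [2,0,5,1,3,6,4]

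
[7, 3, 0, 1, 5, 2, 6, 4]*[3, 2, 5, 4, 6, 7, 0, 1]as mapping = [0→1, 1→4, 2→3, 3→2, 4→7, 5→5, 6→0, 7→6]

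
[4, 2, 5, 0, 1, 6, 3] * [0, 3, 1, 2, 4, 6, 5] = [4, 1, 6, 0, 3, 5, 2]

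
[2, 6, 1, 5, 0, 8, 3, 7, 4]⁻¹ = [4, 2, 0, 6, 8, 3, 1, 7, 5]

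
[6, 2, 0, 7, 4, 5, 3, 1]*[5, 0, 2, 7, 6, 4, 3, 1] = [3, 2, 5, 1, 6, 4, 7, 0]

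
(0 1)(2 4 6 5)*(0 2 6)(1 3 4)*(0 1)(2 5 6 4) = (0 3 2)(1 5 4)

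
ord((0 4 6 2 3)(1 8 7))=15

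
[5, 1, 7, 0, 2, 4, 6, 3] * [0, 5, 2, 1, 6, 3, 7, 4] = [3, 5, 4, 0, 2, 6, 7, 1]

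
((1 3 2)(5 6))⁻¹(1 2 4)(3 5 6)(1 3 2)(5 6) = (1 4 3)(2 6 5)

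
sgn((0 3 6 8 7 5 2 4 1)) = 1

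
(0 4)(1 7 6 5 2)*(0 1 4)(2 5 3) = (1 7 6 3 2 4)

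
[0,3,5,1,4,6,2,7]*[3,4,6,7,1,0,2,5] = [3,7,0,4,1,2,6,5]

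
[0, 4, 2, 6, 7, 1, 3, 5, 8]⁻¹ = [0, 5, 2, 6, 1, 7, 3, 4, 8]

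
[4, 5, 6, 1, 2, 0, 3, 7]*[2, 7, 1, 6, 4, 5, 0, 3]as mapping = [0→4, 1→5, 2→0, 3→7, 4→1, 5→2, 6→6, 7→3]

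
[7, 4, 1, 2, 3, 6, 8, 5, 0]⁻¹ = [8, 2, 3, 4, 1, 7, 5, 0, 6]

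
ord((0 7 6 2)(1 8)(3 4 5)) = 12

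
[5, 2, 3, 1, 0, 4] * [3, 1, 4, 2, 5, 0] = [0, 4, 2, 1, 3, 5] 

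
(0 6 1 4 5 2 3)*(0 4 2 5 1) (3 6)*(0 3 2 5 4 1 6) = (0 2) (1 5 4 6 3) 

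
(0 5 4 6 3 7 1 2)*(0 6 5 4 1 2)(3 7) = (0 4 5 1)(2 6 7)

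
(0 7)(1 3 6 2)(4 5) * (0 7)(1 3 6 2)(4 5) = (1 6)(2 3)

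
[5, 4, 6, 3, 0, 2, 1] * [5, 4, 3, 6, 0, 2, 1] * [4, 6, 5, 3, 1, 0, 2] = [5, 4, 6, 2, 0, 3, 1]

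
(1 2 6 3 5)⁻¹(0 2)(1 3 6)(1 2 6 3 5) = (0 6)(2 5 3)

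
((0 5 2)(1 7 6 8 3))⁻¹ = (0 2 5)(1 3 8 6 7)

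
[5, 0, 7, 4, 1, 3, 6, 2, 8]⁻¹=[1, 4, 7, 5, 3, 0, 6, 2, 8]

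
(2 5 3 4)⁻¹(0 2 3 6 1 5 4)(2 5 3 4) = (0 5 4 6 1 3 2)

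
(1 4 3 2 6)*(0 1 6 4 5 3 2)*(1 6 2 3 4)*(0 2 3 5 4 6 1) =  (0 1 4 5 6 3 2)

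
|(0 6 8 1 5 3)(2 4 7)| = 6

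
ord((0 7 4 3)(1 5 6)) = 12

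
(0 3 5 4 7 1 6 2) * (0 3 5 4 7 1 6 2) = (0 5 7 6)(1 2 3 4)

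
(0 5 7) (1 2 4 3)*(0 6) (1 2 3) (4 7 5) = (0 4 1 3 2 7 6) 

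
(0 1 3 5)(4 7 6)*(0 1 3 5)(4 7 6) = (0 3)(1 5)(4 6 7)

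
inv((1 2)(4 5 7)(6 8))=(1 2)(4 7 5)(6 8)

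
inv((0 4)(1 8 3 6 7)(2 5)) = (0 4)(1 7 6 3 8)(2 5)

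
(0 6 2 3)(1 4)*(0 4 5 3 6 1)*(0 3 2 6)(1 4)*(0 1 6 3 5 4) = (1 4 5 2)(3 6)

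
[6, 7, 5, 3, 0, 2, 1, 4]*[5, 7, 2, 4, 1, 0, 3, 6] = [3, 6, 0, 4, 5, 2, 7, 1]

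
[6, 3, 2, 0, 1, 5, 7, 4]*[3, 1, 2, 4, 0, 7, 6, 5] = [6, 4, 2, 3, 1, 7, 5, 0]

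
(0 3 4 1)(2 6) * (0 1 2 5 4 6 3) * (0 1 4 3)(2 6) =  (0 1 4 6 5 3 2)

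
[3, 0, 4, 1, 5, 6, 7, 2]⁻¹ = [1, 3, 7, 0, 2, 4, 5, 6]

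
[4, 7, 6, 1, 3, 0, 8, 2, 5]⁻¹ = [5, 3, 7, 4, 0, 8, 2, 1, 6]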